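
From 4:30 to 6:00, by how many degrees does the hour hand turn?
The hour hand moves 0.5 degrees per minute.
Time elapsed: 6:00 - 4:30 = 90 minutes
Angular displacement: 90 x 0.5 = 45 degrees

Final answer: 45 degrees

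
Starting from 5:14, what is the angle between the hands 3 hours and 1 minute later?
First find the time 3 hours and 1 minute after 5:14.
Total minutes: 5 x 60 + 14 + 3 x 60 + 1 = 495.
495 mod 720 = 495 minutes = 8:15.
Now compute the angle at 8:15:
Hour hand: 8 x 30 + 15 x 0.5 = 247.5 degrees
Minute hand: 15 x 6 = 90 degrees
Difference: |247.5 - 90| = 157.5 degrees
The angle is 157.5 degrees

Final answer: 157.5 degrees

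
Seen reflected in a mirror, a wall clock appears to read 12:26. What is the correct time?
Reflection across the vertical (12-6) axis maps a hand at angle A degrees to (360 - A) degrees, which sends a reading of T minutes past 12:00 to (720 - T) minutes past 12:00.
Mirror reads 12:26 = 26 minutes past 12:00.
Actual time: (720 - 26) mod 720 = 694 minutes = 11:34.

Final answer: 11:34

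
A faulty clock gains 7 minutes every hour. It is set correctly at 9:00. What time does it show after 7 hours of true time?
For every 60 true minutes, the faulty clock advances 60 + 7 = 67 minutes.
True elapsed: 7 hours = 420 minutes.
Faulty clock advances: 420 x 67/60 = 469 minutes (drift: 49 minutes ahead).
Shown time: 9:00 + 469 minutes = 4:49.

Final answer: 4:49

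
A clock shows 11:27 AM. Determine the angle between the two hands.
Hour hand position: 11 x 30 + 27 x 0.5 = 343.5 degrees
Minute hand position: 27 x 6 = 162 degrees
Difference: |343.5 - 162| = 181.5 degrees
Since 181.5 > 180, the smaller angle is 360 - 181.5 = 178.5 degrees

Final answer: 178.5 degrees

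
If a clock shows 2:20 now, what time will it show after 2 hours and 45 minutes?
Starting time: 2:20
Adding 45 minutes to 20 minutes: 20 + 45 = 65 minutes = 1 hour and 5 minutes
Adding 2 hours: 2 + 2 + 1 (carry) = 5
Final time: 5:05

Final answer: 5:05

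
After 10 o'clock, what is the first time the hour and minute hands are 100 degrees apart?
At t minutes past 10:00, the hour hand is at 30 x 10 + 0.5t degrees and the minute hand is at 6t degrees.
The smaller angle between them is 100 degrees when |30H - 5.5t| = 100 or |30H - 5.5t| = 260.
With H = 10, solve 30 x 10 - 5.5t = +/- target for each target:
  t = (30 x 10 - 100) / 5.5 = 36.36
  t = (30 x 10 + 100) / 5.5 = 72.73 (outside (0, 60))
  t = (30 x 10 - 260) / 5.5 = 7.27
  t = (30 x 10 + 260) / 5.5 = 101.82 (outside (0, 60))
Valid solutions in (0, 60): {7.27, 36.36} minutes.
The first occurrence is t = 7.27 minutes.
The hands form a 100-degree angle at 7.27 minutes past 10:00.

Final answer: 7.27 minutes past 10:00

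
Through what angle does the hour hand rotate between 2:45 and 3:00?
The hour hand moves 0.5 degrees per minute.
Time elapsed: 3:00 - 2:45 = 15 minutes
Angular displacement: 15 x 0.5 = 7.5 degrees

Final answer: 7.5 degrees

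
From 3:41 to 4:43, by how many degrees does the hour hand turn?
The hour hand moves 0.5 degrees per minute.
Time elapsed: 4:43 - 3:41 = 62 minutes
Angular displacement: 62 x 0.5 = 31 degrees

Final answer: 31 degrees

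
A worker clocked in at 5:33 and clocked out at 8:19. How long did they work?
From 5:33 to 8:19:
(8 x 60 + 19) - (5 x 60 + 33) = 499 - 333 = 166 minutes
= 2 hours and 46 minutes

Final answer: 2 hours and 46 minutes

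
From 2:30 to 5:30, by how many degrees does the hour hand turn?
The hour hand moves 0.5 degrees per minute.
Time elapsed: 5:30 - 2:30 = 180 minutes
Angular displacement: 180 x 0.5 = 90 degrees

Final answer: 90 degrees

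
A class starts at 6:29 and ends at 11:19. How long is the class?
From 6:29 to 11:19:
(11 x 60 + 19) - (6 x 60 + 29) = 679 - 389 = 290 minutes
= 4 hours and 50 minutes

Final answer: 4 hours and 50 minutes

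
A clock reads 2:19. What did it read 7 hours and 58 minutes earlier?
Starting time: 2:19 = 139 total minutes past 12:00
Subtracting: 7 hours and 58 minutes = 478 minutes
139 - 478 = -339 (negative, add 12 hours = 720) = 381 minutes
= 6 hours and 21 minutes past 12:00 = 6:21

Final answer: 6:21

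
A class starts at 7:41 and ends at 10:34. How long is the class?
From 7:41 to 10:34:
(10 x 60 + 34) - (7 x 60 + 41) = 634 - 461 = 173 minutes
= 2 hours and 53 minutes

Final answer: 2 hours and 53 minutes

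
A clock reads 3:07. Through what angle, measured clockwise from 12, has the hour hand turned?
The hour hand moves 30 degrees per hour and 0.5 degrees per minute.
At 3:07: (3) x 30 + 7 x 0.5 = 90 + 3.5 = 93.5 degrees

Final answer: 93.5 degrees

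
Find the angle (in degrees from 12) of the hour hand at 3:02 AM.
The hour hand moves 30 degrees per hour and 0.5 degrees per minute.
At 3:02: (3) x 30 + 2 x 0.5 = 90 + 1 = 91 degrees

Final answer: 91 degrees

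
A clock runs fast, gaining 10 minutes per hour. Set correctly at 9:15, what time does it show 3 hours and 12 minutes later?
For every 60 true minutes, the faulty clock advances 60 + 10 = 70 minutes.
True elapsed: 3 hours and 12 minutes = 192 minutes.
Faulty clock advances: 192 x 70/60 = 224 minutes (drift: 32 minutes ahead).
Shown time: 9:15 + 224 minutes = 12:59.

Final answer: 12:59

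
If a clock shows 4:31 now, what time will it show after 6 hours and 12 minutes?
Starting time: 4:31
Adding 12 minutes to 31 minutes: 31 + 12 = 43 minutes
Adding 6 hours: 4 + 6 = 10
Final time: 10:43

Final answer: 10:43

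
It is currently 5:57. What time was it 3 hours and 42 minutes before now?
Starting time: 5:57 = 357 total minutes past 12:00
Subtracting: 3 hours and 42 minutes = 222 minutes
357 - 222 = 135 minutes
= 2 hours and 15 minutes past 12:00 = 2:15

Final answer: 2:15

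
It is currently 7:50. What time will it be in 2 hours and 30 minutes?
Starting time: 7:50
Adding 30 minutes to 50 minutes: 50 + 30 = 80 minutes = 1 hour and 20 minutes
Adding 2 hours: 7 + 2 + 1 (carry) = 10
Final time: 10:20

Final answer: 10:20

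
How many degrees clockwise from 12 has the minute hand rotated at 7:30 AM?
The minute hand moves 6 degrees per minute.
At 7:30: 30 x 6 = 180 degrees

Final answer: 180 degrees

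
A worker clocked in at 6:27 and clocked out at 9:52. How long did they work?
From 6:27 to 9:52:
(9 x 60 + 52) - (6 x 60 + 27) = 592 - 387 = 205 minutes
= 3 hours and 25 minutes

Final answer: 3 hours and 25 minutes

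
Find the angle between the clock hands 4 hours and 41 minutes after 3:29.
First find the time 4 hours and 41 minutes after 3:29.
Total minutes: 3 x 60 + 29 + 4 x 60 + 41 = 490.
490 mod 720 = 490 minutes = 8:10.
Now compute the angle at 8:10:
Hour hand: 8 x 30 + 10 x 0.5 = 245 degrees
Minute hand: 10 x 6 = 60 degrees
Difference: |245 - 60| = 185 degrees
Smaller angle: 360 - 185 = 175 degrees

Final answer: 175 degrees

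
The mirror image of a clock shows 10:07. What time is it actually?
Reflection across the vertical (12-6) axis maps a hand at angle A degrees to (360 - A) degrees, which sends a reading of T minutes past 12:00 to (720 - T) minutes past 12:00.
Mirror reads 10:07 = 607 minutes past 12:00.
Actual time: (720 - 607) mod 720 = 113 minutes = 1:53.

Final answer: 1:53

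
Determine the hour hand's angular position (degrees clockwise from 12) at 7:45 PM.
The hour hand moves 30 degrees per hour and 0.5 degrees per minute.
At 7:45: (7) x 30 + 45 x 0.5 = 210 + 22.5 = 232.5 degrees

Final answer: 232.5 degrees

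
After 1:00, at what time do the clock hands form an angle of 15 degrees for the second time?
At t minutes past 1:00, the hour hand is at 30 x 1 + 0.5t degrees and the minute hand is at 6t degrees.
The smaller angle between them is 15 degrees when |30H - 5.5t| = 15 or |30H - 5.5t| = 345.
With H = 1, solve 30 x 1 - 5.5t = +/- target for each target:
  t = (30 x 1 - 15) / 5.5 = 2.73
  t = (30 x 1 + 15) / 5.5 = 8.18
  t = (30 x 1 - 345) / 5.5 = -57.27 (outside (0, 60))
  t = (30 x 1 + 345) / 5.5 = 68.18 (outside (0, 60))
Valid solutions in (0, 60): {2.73, 8.18} minutes.
The second occurrence is t = 8.18 minutes.
The hands form a 15-degree angle at 8.18 minutes past 1:00.

Final answer: 8.18 minutes past 1:00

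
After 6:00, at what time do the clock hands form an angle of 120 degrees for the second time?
At t minutes past 6:00, the hour hand is at 30 x 6 + 0.5t degrees and the minute hand is at 6t degrees.
The smaller angle between them is 120 degrees when |30H - 5.5t| = 120 or |30H - 5.5t| = 240.
With H = 6, solve 30 x 6 - 5.5t = +/- target for each target:
  t = (30 x 6 - 120) / 5.5 = 10.91
  t = (30 x 6 + 120) / 5.5 = 54.55
  t = (30 x 6 - 240) / 5.5 = -10.91 (outside (0, 60))
  t = (30 x 6 + 240) / 5.5 = 76.36 (outside (0, 60))
Valid solutions in (0, 60): {10.91, 54.55} minutes.
The second occurrence is t = 54.55 minutes.
The hands form a 120-degree angle at 54.55 minutes past 6:00.

Final answer: 54.55 minutes past 6:00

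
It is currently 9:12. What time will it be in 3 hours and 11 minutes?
Starting time: 9:12
Adding 11 minutes to 12 minutes: 12 + 11 = 23 minutes
Adding 3 hours: 9 + 3 = 12
Final time: 12:23

Final answer: 12:23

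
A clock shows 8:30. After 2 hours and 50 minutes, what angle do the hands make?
First find the time 2 hours and 50 minutes after 8:30.
Total minutes: 8 x 60 + 30 + 2 x 60 + 50 = 680.
680 mod 720 = 680 minutes = 11:20.
Now compute the angle at 11:20:
Hour hand: 11 x 30 + 20 x 0.5 = 340 degrees
Minute hand: 20 x 6 = 120 degrees
Difference: |340 - 120| = 220 degrees
Smaller angle: 360 - 220 = 140 degrees

Final answer: 140 degrees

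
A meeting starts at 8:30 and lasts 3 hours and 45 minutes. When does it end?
Starting time: 8:30
Adding 45 minutes to 30 minutes: 30 + 45 = 75 minutes = 1 hour and 15 minutes
Adding 3 hours: 8 + 3 + 1 (carry) = 12
Final time: 12:15

Final answer: 12:15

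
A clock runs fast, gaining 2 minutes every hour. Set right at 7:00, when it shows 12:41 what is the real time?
For every 60 true minutes, the faulty clock advances 62 minutes, so 1 faulty-clock minute corresponds to 60/62 true minutes.
From 7:00 to 12:41 on the faulty dial is 341 minutes.
True elapsed: 341 x 60/62 = 330 minutes = 5 hours and 30 minutes.
True time: 7:00 + 5 hours and 30 minutes = 12:30.

Final answer: 12:30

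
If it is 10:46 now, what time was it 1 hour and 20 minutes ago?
Starting time: 10:46 = 646 total minutes past 12:00
Subtracting: 1 hour and 20 minutes = 80 minutes
646 - 80 = 566 minutes
= 9 hours and 26 minutes past 12:00 = 9:26

Final answer: 9:26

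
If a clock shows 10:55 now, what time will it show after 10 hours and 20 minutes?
Starting time: 10:55
Adding 20 minutes to 55 minutes: 55 + 20 = 75 minutes = 1 hour and 15 minutes
Adding 10 hours: 10 + 10 + 1 (carry) = 21 - 12 = 9
Final time: 9:15

Final answer: 9:15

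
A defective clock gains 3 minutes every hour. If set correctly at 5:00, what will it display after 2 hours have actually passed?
For every 60 true minutes, the faulty clock advances 60 + 3 = 63 minutes.
True elapsed: 2 hours = 120 minutes.
Faulty clock advances: 120 x 63/60 = 126 minutes (drift: 6 minutes ahead).
Shown time: 5:00 + 126 minutes = 7:06.

Final answer: 7:06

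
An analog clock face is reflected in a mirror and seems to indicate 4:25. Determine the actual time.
Reflection across the vertical (12-6) axis maps a hand at angle A degrees to (360 - A) degrees, which sends a reading of T minutes past 12:00 to (720 - T) minutes past 12:00.
Mirror reads 4:25 = 265 minutes past 12:00.
Actual time: (720 - 265) mod 720 = 455 minutes = 7:35.

Final answer: 7:35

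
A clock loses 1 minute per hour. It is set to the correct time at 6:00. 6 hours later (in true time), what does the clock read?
For every 60 true minutes, the faulty clock advances 60 - 1 = 59 minutes.
True elapsed: 6 hours = 360 minutes.
Faulty clock advances: 360 x 59/60 = 354 minutes (drift: 6 minutes behind).
Shown time: 6:00 + 354 minutes = 11:54.

Final answer: 11:54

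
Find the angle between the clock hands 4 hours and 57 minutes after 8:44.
First find the time 4 hours and 57 minutes after 8:44.
Total minutes: 8 x 60 + 44 + 4 x 60 + 57 = 821.
821 mod 720 = 101 minutes = 1:41.
Now compute the angle at 1:41:
Hour hand: 1 x 30 + 41 x 0.5 = 50.5 degrees
Minute hand: 41 x 6 = 246 degrees
Difference: |50.5 - 246| = 195.5 degrees
Smaller angle: 360 - 195.5 = 164.5 degrees

Final answer: 164.5 degrees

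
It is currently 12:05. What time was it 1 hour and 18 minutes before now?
Starting time: 12:05 = 5 total minutes past 12:00
Subtracting: 1 hour and 18 minutes = 78 minutes
5 - 78 = -73 (negative, add 12 hours = 720) = 647 minutes
= 10 hours and 47 minutes past 12:00 = 10:47

Final answer: 10:47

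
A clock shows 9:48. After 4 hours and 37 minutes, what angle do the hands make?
First find the time 4 hours and 37 minutes after 9:48.
Total minutes: 9 x 60 + 48 + 4 x 60 + 37 = 865.
865 mod 720 = 145 minutes = 2:25.
Now compute the angle at 2:25:
Hour hand: 2 x 30 + 25 x 0.5 = 72.5 degrees
Minute hand: 25 x 6 = 150 degrees
Difference: |72.5 - 150| = 77.5 degrees
The angle is 77.5 degrees

Final answer: 77.5 degrees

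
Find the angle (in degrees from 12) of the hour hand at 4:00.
The hour hand moves 30 degrees per hour and 0.5 degrees per minute.
At 4:00: (4) x 30 + 0 x 0.5 = 120 + 0 = 120 degrees

Final answer: 120 degrees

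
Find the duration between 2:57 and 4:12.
From 2:57 to 4:12:
(4 x 60 + 12) - (2 x 60 + 57) = 252 - 177 = 75 minutes
= 1 hour and 15 minutes

Final answer: 1 hour and 15 minutes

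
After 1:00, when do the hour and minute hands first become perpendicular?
At t minutes past 1:00, the hour hand is at 30 x 1 + 0.5t degrees and the minute hand is at 6t degrees.
The smaller angle between them is 90 degrees when |30H - 5.5t| = 90 or |30H - 5.5t| = 270.
With H = 1, solve 30 x 1 - 5.5t = +/- target for each target:
  t = (30 x 1 - 90) / 5.5 = -10.91 (outside (0, 60))
  t = (30 x 1 + 90) / 5.5 = 21.82
  t = (30 x 1 - 270) / 5.5 = -43.64 (outside (0, 60))
  t = (30 x 1 + 270) / 5.5 = 54.55
Valid solutions in (0, 60): {21.82, 54.55} minutes.
First occurrence: t = 21.82 minutes.
The hands are at right angles at 21.82 minutes past 1:00.

Final answer: 21.82 minutes past 1:00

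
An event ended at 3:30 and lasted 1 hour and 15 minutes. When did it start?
Starting time: 3:30 = 210 total minutes past 12:00
Subtracting: 1 hour and 15 minutes = 75 minutes
210 - 75 = 135 minutes
= 2 hours and 15 minutes past 12:00 = 2:15

Final answer: 2:15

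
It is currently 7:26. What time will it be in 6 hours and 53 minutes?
Starting time: 7:26
Adding 53 minutes to 26 minutes: 26 + 53 = 79 minutes = 1 hour and 19 minutes
Adding 6 hours: 7 + 6 + 1 (carry) = 14 - 12 = 2
Final time: 2:19

Final answer: 2:19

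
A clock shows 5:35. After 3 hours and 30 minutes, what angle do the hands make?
First find the time 3 hours and 30 minutes after 5:35.
Total minutes: 5 x 60 + 35 + 3 x 60 + 30 = 545.
545 mod 720 = 545 minutes = 9:05.
Now compute the angle at 9:05:
Hour hand: 9 x 30 + 5 x 0.5 = 272.5 degrees
Minute hand: 5 x 6 = 30 degrees
Difference: |272.5 - 30| = 242.5 degrees
Smaller angle: 360 - 242.5 = 117.5 degrees

Final answer: 117.5 degrees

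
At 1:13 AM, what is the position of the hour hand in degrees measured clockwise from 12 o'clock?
The hour hand moves 30 degrees per hour and 0.5 degrees per minute.
At 1:13: (1) x 30 + 13 x 0.5 = 30 + 6.5 = 36.5 degrees

Final answer: 36.5 degrees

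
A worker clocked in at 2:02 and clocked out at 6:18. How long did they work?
From 2:02 to 6:18:
(6 x 60 + 18) - (2 x 60 + 2) = 378 - 122 = 256 minutes
= 4 hours and 16 minutes

Final answer: 4 hours and 16 minutes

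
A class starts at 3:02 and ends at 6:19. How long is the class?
From 3:02 to 6:19:
(6 x 60 + 19) - (3 x 60 + 2) = 379 - 182 = 197 minutes
= 3 hours and 17 minutes

Final answer: 3 hours and 17 minutes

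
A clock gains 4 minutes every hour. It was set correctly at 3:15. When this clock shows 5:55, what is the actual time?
For every 60 true minutes, the faulty clock advances 64 minutes, so 1 faulty-clock minute corresponds to 60/64 true minutes.
From 3:15 to 5:55 on the faulty dial is 160 minutes.
True elapsed: 160 x 60/64 = 150 minutes = 2 hours and 30 minutes.
True time: 3:15 + 2 hours and 30 minutes = 5:45.

Final answer: 5:45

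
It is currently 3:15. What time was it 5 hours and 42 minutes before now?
Starting time: 3:15 = 195 total minutes past 12:00
Subtracting: 5 hours and 42 minutes = 342 minutes
195 - 342 = -147 (negative, add 12 hours = 720) = 573 minutes
= 9 hours and 33 minutes past 12:00 = 9:33

Final answer: 9:33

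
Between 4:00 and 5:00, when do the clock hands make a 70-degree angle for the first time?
At t minutes past 4:00, the hour hand is at 30 x 4 + 0.5t degrees and the minute hand is at 6t degrees.
The smaller angle between them is 70 degrees when |30H - 5.5t| = 70 or |30H - 5.5t| = 290.
With H = 4, solve 30 x 4 - 5.5t = +/- target for each target:
  t = (30 x 4 - 70) / 5.5 = 9.09
  t = (30 x 4 + 70) / 5.5 = 34.55
  t = (30 x 4 - 290) / 5.5 = -30.91 (outside (0, 60))
  t = (30 x 4 + 290) / 5.5 = 74.55 (outside (0, 60))
Valid solutions in (0, 60): {9.09, 34.55} minutes.
The first occurrence is t = 9.09 minutes.
The hands form a 70-degree angle at 9.09 minutes past 4:00.

Final answer: 9.09 minutes past 4:00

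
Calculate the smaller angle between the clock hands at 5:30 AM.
Hour hand position: 5 x 30 + 30 x 0.5 = 165 degrees
Minute hand position: 30 x 6 = 180 degrees
Difference: |165 - 180| = 15 degrees
The angle between the hands is 15 degrees

Final answer: 15 degrees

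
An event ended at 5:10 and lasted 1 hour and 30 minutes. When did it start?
Starting time: 5:10 = 310 total minutes past 12:00
Subtracting: 1 hour and 30 minutes = 90 minutes
310 - 90 = 220 minutes
= 3 hours and 40 minutes past 12:00 = 3:40

Final answer: 3:40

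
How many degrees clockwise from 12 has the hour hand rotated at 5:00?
The hour hand moves 30 degrees per hour and 0.5 degrees per minute.
At 5:00: (5) x 30 + 0 x 0.5 = 150 + 0 = 150 degrees

Final answer: 150 degrees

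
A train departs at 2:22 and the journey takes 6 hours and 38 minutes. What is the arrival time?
Starting time: 2:22
Adding 38 minutes to 22 minutes: 22 + 38 = 60 minutes = 1 hour
Adding 6 hours: 2 + 6 + 1 (carry) = 9
Final time: 9:00

Final answer: 9:00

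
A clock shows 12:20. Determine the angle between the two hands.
Hour hand position: 0 x 30 + 20 x 0.5 = 10 degrees
Minute hand position: 20 x 6 = 120 degrees
Difference: |10 - 120| = 110 degrees
The angle between the hands is 110 degrees

Final answer: 110 degrees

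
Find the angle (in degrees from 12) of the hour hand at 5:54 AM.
The hour hand moves 30 degrees per hour and 0.5 degrees per minute.
At 5:54: (5) x 30 + 54 x 0.5 = 150 + 27 = 177 degrees

Final answer: 177 degrees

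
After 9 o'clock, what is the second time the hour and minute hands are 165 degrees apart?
At t minutes past 9:00, the hour hand is at 30 x 9 + 0.5t degrees and the minute hand is at 6t degrees.
The smaller angle between them is 165 degrees when |30H - 5.5t| = 165 or |30H - 5.5t| = 195.
With H = 9, solve 30 x 9 - 5.5t = +/- target for each target:
  t = (30 x 9 - 165) / 5.5 = 19.09
  t = (30 x 9 + 165) / 5.5 = 79.09 (outside (0, 60))
  t = (30 x 9 - 195) / 5.5 = 13.64
  t = (30 x 9 + 195) / 5.5 = 84.55 (outside (0, 60))
Valid solutions in (0, 60): {13.64, 19.09} minutes.
The second occurrence is t = 19.09 minutes.
The hands form a 165-degree angle at 19.09 minutes past 9:00.

Final answer: 19.09 minutes past 9:00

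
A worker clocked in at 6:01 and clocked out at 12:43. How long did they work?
From 6:01 to 12:43:
(12 x 60 + 43) - (6 x 60 + 1) = 763 - 361 = 402 minutes
= 6 hours and 42 minutes

Final answer: 6 hours and 42 minutes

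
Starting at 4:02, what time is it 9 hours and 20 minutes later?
Starting time: 4:02
Adding 20 minutes to 2 minutes: 2 + 20 = 22 minutes
Adding 9 hours: 4 + 9 = 13 - 12 = 1
Final time: 1:22

Final answer: 1:22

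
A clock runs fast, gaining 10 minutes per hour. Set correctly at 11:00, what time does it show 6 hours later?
For every 60 true minutes, the faulty clock advances 60 + 10 = 70 minutes.
True elapsed: 6 hours = 360 minutes.
Faulty clock advances: 360 x 70/60 = 420 minutes (drift: 60 minutes ahead).
Shown time: 11:00 + 420 minutes = 6:00.

Final answer: 6:00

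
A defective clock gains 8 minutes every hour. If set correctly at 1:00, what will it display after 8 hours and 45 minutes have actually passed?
For every 60 true minutes, the faulty clock advances 60 + 8 = 68 minutes.
True elapsed: 8 hours and 45 minutes = 525 minutes.
Faulty clock advances: 525 x 68/60 = 595 minutes (drift: 70 minutes ahead).
Shown time: 1:00 + 595 minutes = 10:55.

Final answer: 10:55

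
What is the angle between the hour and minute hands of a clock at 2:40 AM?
Hour hand position: 2 x 30 + 40 x 0.5 = 80 degrees
Minute hand position: 40 x 6 = 240 degrees
Difference: |80 - 240| = 160 degrees
The angle between the hands is 160 degrees

Final answer: 160 degrees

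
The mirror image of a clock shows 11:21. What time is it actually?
Reflection across the vertical (12-6) axis maps a hand at angle A degrees to (360 - A) degrees, which sends a reading of T minutes past 12:00 to (720 - T) minutes past 12:00.
Mirror reads 11:21 = 681 minutes past 12:00.
Actual time: (720 - 681) mod 720 = 39 minutes = 12:39.

Final answer: 12:39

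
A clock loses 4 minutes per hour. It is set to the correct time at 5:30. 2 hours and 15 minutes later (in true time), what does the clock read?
For every 60 true minutes, the faulty clock advances 60 - 4 = 56 minutes.
True elapsed: 2 hours and 15 minutes = 135 minutes.
Faulty clock advances: 135 x 56/60 = 126 minutes (drift: 9 minutes behind).
Shown time: 5:30 + 126 minutes = 7:36.

Final answer: 7:36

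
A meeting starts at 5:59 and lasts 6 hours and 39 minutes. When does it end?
Starting time: 5:59
Adding 39 minutes to 59 minutes: 59 + 39 = 98 minutes = 1 hour and 38 minutes
Adding 6 hours: 5 + 6 + 1 (carry) = 12
Final time: 12:38

Final answer: 12:38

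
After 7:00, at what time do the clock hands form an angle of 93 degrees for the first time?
At t minutes past 7:00, the hour hand is at 30 x 7 + 0.5t degrees and the minute hand is at 6t degrees.
The smaller angle between them is 93 degrees when |30H - 5.5t| = 93 or |30H - 5.5t| = 267.
With H = 7, solve 30 x 7 - 5.5t = +/- target for each target:
  t = (30 x 7 - 93) / 5.5 = 21.27
  t = (30 x 7 + 93) / 5.5 = 55.09
  t = (30 x 7 - 267) / 5.5 = -10.36 (outside (0, 60))
  t = (30 x 7 + 267) / 5.5 = 86.73 (outside (0, 60))
Valid solutions in (0, 60): {21.27, 55.09} minutes.
The first occurrence is t = 21.27 minutes.
The hands form a 93-degree angle at 21.27 minutes past 7:00.

Final answer: 21.27 minutes past 7:00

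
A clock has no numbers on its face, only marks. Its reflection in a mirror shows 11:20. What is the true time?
Reflection across the vertical (12-6) axis maps a hand at angle A degrees to (360 - A) degrees, which sends a reading of T minutes past 12:00 to (720 - T) minutes past 12:00.
Mirror reads 11:20 = 680 minutes past 12:00.
Actual time: (720 - 680) mod 720 = 40 minutes = 12:40.

Final answer: 12:40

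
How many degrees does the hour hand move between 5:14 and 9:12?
The hour hand moves 0.5 degrees per minute.
Time elapsed: 9:12 - 5:14 = 238 minutes
Angular displacement: 238 x 0.5 = 119 degrees

Final answer: 119 degrees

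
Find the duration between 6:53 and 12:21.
From 6:53 to 12:21:
(12 x 60 + 21) - (6 x 60 + 53) = 741 - 413 = 328 minutes
= 5 hours and 28 minutes

Final answer: 5 hours and 28 minutes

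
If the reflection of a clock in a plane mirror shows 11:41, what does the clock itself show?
Reflection across the vertical (12-6) axis maps a hand at angle A degrees to (360 - A) degrees, which sends a reading of T minutes past 12:00 to (720 - T) minutes past 12:00.
Mirror reads 11:41 = 701 minutes past 12:00.
Actual time: (720 - 701) mod 720 = 19 minutes = 12:19.

Final answer: 12:19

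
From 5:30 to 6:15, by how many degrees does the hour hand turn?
The hour hand moves 0.5 degrees per minute.
Time elapsed: 6:15 - 5:30 = 45 minutes
Angular displacement: 45 x 0.5 = 22.5 degrees

Final answer: 22.5 degrees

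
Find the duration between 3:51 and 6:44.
From 3:51 to 6:44:
(6 x 60 + 44) - (3 x 60 + 51) = 404 - 231 = 173 minutes
= 2 hours and 53 minutes

Final answer: 2 hours and 53 minutes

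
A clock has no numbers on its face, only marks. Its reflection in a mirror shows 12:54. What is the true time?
Reflection across the vertical (12-6) axis maps a hand at angle A degrees to (360 - A) degrees, which sends a reading of T minutes past 12:00 to (720 - T) minutes past 12:00.
Mirror reads 12:54 = 54 minutes past 12:00.
Actual time: (720 - 54) mod 720 = 666 minutes = 11:06.

Final answer: 11:06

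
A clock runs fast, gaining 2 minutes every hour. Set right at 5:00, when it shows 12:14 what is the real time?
For every 60 true minutes, the faulty clock advances 62 minutes, so 1 faulty-clock minute corresponds to 60/62 true minutes.
From 5:00 to 12:14 on the faulty dial is 434 minutes.
True elapsed: 434 x 60/62 = 420 minutes = 7 hours.
True time: 5:00 + 7 hours = 12:00.

Final answer: 12:00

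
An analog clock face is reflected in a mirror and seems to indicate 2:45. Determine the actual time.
Reflection across the vertical (12-6) axis maps a hand at angle A degrees to (360 - A) degrees, which sends a reading of T minutes past 12:00 to (720 - T) minutes past 12:00.
Mirror reads 2:45 = 165 minutes past 12:00.
Actual time: (720 - 165) mod 720 = 555 minutes = 9:15.

Final answer: 9:15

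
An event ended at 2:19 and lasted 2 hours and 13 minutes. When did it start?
Starting time: 2:19 = 139 total minutes past 12:00
Subtracting: 2 hours and 13 minutes = 133 minutes
139 - 133 = 6 minutes
= 6 minutes past 12:00 = 12:06

Final answer: 12:06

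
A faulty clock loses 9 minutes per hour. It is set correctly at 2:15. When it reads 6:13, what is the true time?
For every 60 true minutes, the faulty clock advances 51 minutes, so 1 faulty-clock minute corresponds to 60/51 true minutes.
From 2:15 to 6:13 on the faulty dial is 238 minutes.
True elapsed: 238 x 60/51 = 280 minutes = 4 hours and 40 minutes.
True time: 2:15 + 4 hours and 40 minutes = 6:55.

Final answer: 6:55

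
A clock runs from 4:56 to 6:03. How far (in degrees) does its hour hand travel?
The hour hand moves 0.5 degrees per minute.
Time elapsed: 6:03 - 4:56 = 67 minutes
Angular displacement: 67 x 0.5 = 33.5 degrees

Final answer: 33.5 degrees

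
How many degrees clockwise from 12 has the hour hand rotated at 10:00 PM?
The hour hand moves 30 degrees per hour and 0.5 degrees per minute.
At 10:00: (10) x 30 + 0 x 0.5 = 300 + 0 = 300 degrees

Final answer: 300 degrees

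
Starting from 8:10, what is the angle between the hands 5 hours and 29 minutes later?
First find the time 5 hours and 29 minutes after 8:10.
Total minutes: 8 x 60 + 10 + 5 x 60 + 29 = 819.
819 mod 720 = 99 minutes = 1:39.
Now compute the angle at 1:39:
Hour hand: 1 x 30 + 39 x 0.5 = 49.5 degrees
Minute hand: 39 x 6 = 234 degrees
Difference: |49.5 - 234| = 184.5 degrees
Smaller angle: 360 - 184.5 = 175.5 degrees

Final answer: 175.5 degrees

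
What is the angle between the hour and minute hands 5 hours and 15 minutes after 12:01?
First find the time 5 hours and 15 minutes after 12:01.
Total minutes: 12 x 60 + 1 + 5 x 60 + 15 = 1036.
1036 mod 720 = 316 minutes = 5:16.
Now compute the angle at 5:16:
Hour hand: 5 x 30 + 16 x 0.5 = 158 degrees
Minute hand: 16 x 6 = 96 degrees
Difference: |158 - 96| = 62 degrees
The angle is 62 degrees

Final answer: 62 degrees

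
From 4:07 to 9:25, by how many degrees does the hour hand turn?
The hour hand moves 0.5 degrees per minute.
Time elapsed: 9:25 - 4:07 = 318 minutes
Angular displacement: 318 x 0.5 = 159 degrees

Final answer: 159 degrees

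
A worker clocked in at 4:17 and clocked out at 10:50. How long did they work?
From 4:17 to 10:50:
(10 x 60 + 50) - (4 x 60 + 17) = 650 - 257 = 393 minutes
= 6 hours and 33 minutes

Final answer: 6 hours and 33 minutes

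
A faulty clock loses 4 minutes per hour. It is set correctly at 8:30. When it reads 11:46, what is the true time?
For every 60 true minutes, the faulty clock advances 56 minutes, so 1 faulty-clock minute corresponds to 60/56 true minutes.
From 8:30 to 11:46 on the faulty dial is 196 minutes.
True elapsed: 196 x 60/56 = 210 minutes = 3 hours and 30 minutes.
True time: 8:30 + 3 hours and 30 minutes = 12:00.

Final answer: 12:00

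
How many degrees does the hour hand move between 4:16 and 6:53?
The hour hand moves 0.5 degrees per minute.
Time elapsed: 6:53 - 4:16 = 157 minutes
Angular displacement: 157 x 0.5 = 78.5 degrees

Final answer: 78.5 degrees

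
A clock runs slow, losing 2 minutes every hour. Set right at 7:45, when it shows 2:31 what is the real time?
For every 60 true minutes, the faulty clock advances 58 minutes, so 1 faulty-clock minute corresponds to 60/58 true minutes.
From 7:45 to 2:31 on the faulty dial is 406 minutes.
True elapsed: 406 x 60/58 = 420 minutes = 7 hours.
True time: 7:45 + 7 hours = 2:45.

Final answer: 2:45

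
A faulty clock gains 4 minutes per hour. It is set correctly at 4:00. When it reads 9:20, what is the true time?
For every 60 true minutes, the faulty clock advances 64 minutes, so 1 faulty-clock minute corresponds to 60/64 true minutes.
From 4:00 to 9:20 on the faulty dial is 320 minutes.
True elapsed: 320 x 60/64 = 300 minutes = 5 hours.
True time: 4:00 + 5 hours = 9:00.

Final answer: 9:00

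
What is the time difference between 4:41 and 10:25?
From 4:41 to 10:25:
(10 x 60 + 25) - (4 x 60 + 41) = 625 - 281 = 344 minutes
= 5 hours and 44 minutes

Final answer: 5 hours and 44 minutes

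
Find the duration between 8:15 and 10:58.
From 8:15 to 10:58:
(10 x 60 + 58) - (8 x 60 + 15) = 658 - 495 = 163 minutes
= 2 hours and 43 minutes

Final answer: 2 hours and 43 minutes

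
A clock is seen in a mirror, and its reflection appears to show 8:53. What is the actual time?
Reflection across the vertical (12-6) axis maps a hand at angle A degrees to (360 - A) degrees, which sends a reading of T minutes past 12:00 to (720 - T) minutes past 12:00.
Mirror reads 8:53 = 533 minutes past 12:00.
Actual time: (720 - 533) mod 720 = 187 minutes = 3:07.

Final answer: 3:07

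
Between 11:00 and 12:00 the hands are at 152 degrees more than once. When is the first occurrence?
At t minutes past 11:00, the hour hand is at 30 x 11 + 0.5t degrees and the minute hand is at 6t degrees.
The smaller angle between them is 152 degrees when |30H - 5.5t| = 152 or |30H - 5.5t| = 208.
With H = 11, solve 30 x 11 - 5.5t = +/- target for each target:
  t = (30 x 11 - 152) / 5.5 = 32.36
  t = (30 x 11 + 152) / 5.5 = 87.64 (outside (0, 60))
  t = (30 x 11 - 208) / 5.5 = 22.18
  t = (30 x 11 + 208) / 5.5 = 97.82 (outside (0, 60))
Valid solutions in (0, 60): {22.18, 32.36} minutes.
The first occurrence is t = 22.18 minutes.
The hands form a 152-degree angle at 22.18 minutes past 11:00.

Final answer: 22.18 minutes past 11:00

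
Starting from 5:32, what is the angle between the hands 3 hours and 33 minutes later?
First find the time 3 hours and 33 minutes after 5:32.
Total minutes: 5 x 60 + 32 + 3 x 60 + 33 = 545.
545 mod 720 = 545 minutes = 9:05.
Now compute the angle at 9:05:
Hour hand: 9 x 30 + 5 x 0.5 = 272.5 degrees
Minute hand: 5 x 6 = 30 degrees
Difference: |272.5 - 30| = 242.5 degrees
Smaller angle: 360 - 242.5 = 117.5 degrees

Final answer: 117.5 degrees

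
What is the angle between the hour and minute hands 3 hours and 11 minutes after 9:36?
First find the time 3 hours and 11 minutes after 9:36.
Total minutes: 9 x 60 + 36 + 3 x 60 + 11 = 767.
767 mod 720 = 47 minutes = 12:47.
Now compute the angle at 12:47:
Hour hand: 0 x 30 + 47 x 0.5 = 23.5 degrees
Minute hand: 47 x 6 = 282 degrees
Difference: |23.5 - 282| = 258.5 degrees
Smaller angle: 360 - 258.5 = 101.5 degrees

Final answer: 101.5 degrees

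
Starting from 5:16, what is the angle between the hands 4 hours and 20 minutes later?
First find the time 4 hours and 20 minutes after 5:16.
Total minutes: 5 x 60 + 16 + 4 x 60 + 20 = 576.
576 mod 720 = 576 minutes = 9:36.
Now compute the angle at 9:36:
Hour hand: 9 x 30 + 36 x 0.5 = 288 degrees
Minute hand: 36 x 6 = 216 degrees
Difference: |288 - 216| = 72 degrees
The angle is 72 degrees

Final answer: 72 degrees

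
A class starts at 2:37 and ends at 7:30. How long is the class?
From 2:37 to 7:30:
(7 x 60 + 30) - (2 x 60 + 37) = 450 - 157 = 293 minutes
= 4 hours and 53 minutes

Final answer: 4 hours and 53 minutes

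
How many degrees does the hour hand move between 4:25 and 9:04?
The hour hand moves 0.5 degrees per minute.
Time elapsed: 9:04 - 4:25 = 279 minutes
Angular displacement: 279 x 0.5 = 139.5 degrees

Final answer: 139.5 degrees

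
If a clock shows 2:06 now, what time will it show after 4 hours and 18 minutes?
Starting time: 2:06
Adding 18 minutes to 6 minutes: 6 + 18 = 24 minutes
Adding 4 hours: 2 + 4 = 6
Final time: 6:24

Final answer: 6:24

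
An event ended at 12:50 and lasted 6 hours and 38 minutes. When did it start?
Starting time: 12:50 = 50 total minutes past 12:00
Subtracting: 6 hours and 38 minutes = 398 minutes
50 - 398 = -348 (negative, add 12 hours = 720) = 372 minutes
= 6 hours and 12 minutes past 12:00 = 6:12

Final answer: 6:12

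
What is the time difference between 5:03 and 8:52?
From 5:03 to 8:52:
(8 x 60 + 52) - (5 x 60 + 3) = 532 - 303 = 229 minutes
= 3 hours and 49 minutes

Final answer: 3 hours and 49 minutes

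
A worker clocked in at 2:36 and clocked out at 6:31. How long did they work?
From 2:36 to 6:31:
(6 x 60 + 31) - (2 x 60 + 36) = 391 - 156 = 235 minutes
= 3 hours and 55 minutes

Final answer: 3 hours and 55 minutes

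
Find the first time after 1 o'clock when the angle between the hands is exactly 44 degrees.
At t minutes past 1:00, the hour hand is at 30 x 1 + 0.5t degrees and the minute hand is at 6t degrees.
The smaller angle between them is 44 degrees when |30H - 5.5t| = 44 or |30H - 5.5t| = 316.
With H = 1, solve 30 x 1 - 5.5t = +/- target for each target:
  t = (30 x 1 - 44) / 5.5 = -2.55 (outside (0, 60))
  t = (30 x 1 + 44) / 5.5 = 13.45
  t = (30 x 1 - 316) / 5.5 = -52 (outside (0, 60))
  t = (30 x 1 + 316) / 5.5 = 62.91 (outside (0, 60))
Valid solutions in (0, 60): {13.45} minutes.
The first occurrence is t = 13.45 minutes.
The hands form a 44-degree angle at 13.45 minutes past 1:00.

Final answer: 13.45 minutes past 1:00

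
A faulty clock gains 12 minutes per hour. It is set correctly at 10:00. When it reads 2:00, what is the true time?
For every 60 true minutes, the faulty clock advances 72 minutes, so 1 faulty-clock minute corresponds to 60/72 true minutes.
From 10:00 to 2:00 on the faulty dial is 240 minutes.
True elapsed: 240 x 60/72 = 200 minutes = 3 hours and 20 minutes.
True time: 10:00 + 3 hours and 20 minutes = 1:20.

Final answer: 1:20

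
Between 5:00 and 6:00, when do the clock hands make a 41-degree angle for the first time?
At t minutes past 5:00, the hour hand is at 30 x 5 + 0.5t degrees and the minute hand is at 6t degrees.
The smaller angle between them is 41 degrees when |30H - 5.5t| = 41 or |30H - 5.5t| = 319.
With H = 5, solve 30 x 5 - 5.5t = +/- target for each target:
  t = (30 x 5 - 41) / 5.5 = 19.82
  t = (30 x 5 + 41) / 5.5 = 34.73
  t = (30 x 5 - 319) / 5.5 = -30.73 (outside (0, 60))
  t = (30 x 5 + 319) / 5.5 = 85.27 (outside (0, 60))
Valid solutions in (0, 60): {19.82, 34.73} minutes.
The first occurrence is t = 19.82 minutes.
The hands form a 41-degree angle at 19.82 minutes past 5:00.

Final answer: 19.82 minutes past 5:00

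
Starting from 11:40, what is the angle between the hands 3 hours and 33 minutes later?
First find the time 3 hours and 33 minutes after 11:40.
Total minutes: 11 x 60 + 40 + 3 x 60 + 33 = 913.
913 mod 720 = 193 minutes = 3:13.
Now compute the angle at 3:13:
Hour hand: 3 x 30 + 13 x 0.5 = 96.5 degrees
Minute hand: 13 x 6 = 78 degrees
Difference: |96.5 - 78| = 18.5 degrees
The angle is 18.5 degrees

Final answer: 18.5 degrees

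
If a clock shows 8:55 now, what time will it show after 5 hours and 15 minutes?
Starting time: 8:55
Adding 15 minutes to 55 minutes: 55 + 15 = 70 minutes = 1 hour and 10 minutes
Adding 5 hours: 8 + 5 + 1 (carry) = 14 - 12 = 2
Final time: 2:10

Final answer: 2:10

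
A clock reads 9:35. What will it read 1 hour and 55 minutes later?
Starting time: 9:35
Adding 55 minutes to 35 minutes: 35 + 55 = 90 minutes = 1 hour and 30 minutes
Adding 1 hour: 9 + 1 + 1 (carry) = 11
Final time: 11:30

Final answer: 11:30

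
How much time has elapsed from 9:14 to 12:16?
From 9:14 to 12:16:
(12 x 60 + 16) - (9 x 60 + 14) = 736 - 554 = 182 minutes
= 3 hours and 2 minutes

Final answer: 3 hours and 2 minutes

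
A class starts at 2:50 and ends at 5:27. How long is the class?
From 2:50 to 5:27:
(5 x 60 + 27) - (2 x 60 + 50) = 327 - 170 = 157 minutes
= 2 hours and 37 minutes

Final answer: 2 hours and 37 minutes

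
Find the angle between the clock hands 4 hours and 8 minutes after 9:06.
First find the time 4 hours and 8 minutes after 9:06.
Total minutes: 9 x 60 + 6 + 4 x 60 + 8 = 794.
794 mod 720 = 74 minutes = 1:14.
Now compute the angle at 1:14:
Hour hand: 1 x 30 + 14 x 0.5 = 37 degrees
Minute hand: 14 x 6 = 84 degrees
Difference: |37 - 84| = 47 degrees
The angle is 47 degrees

Final answer: 47 degrees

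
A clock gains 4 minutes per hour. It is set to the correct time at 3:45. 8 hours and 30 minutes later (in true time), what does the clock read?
For every 60 true minutes, the faulty clock advances 60 + 4 = 64 minutes.
True elapsed: 8 hours and 30 minutes = 510 minutes.
Faulty clock advances: 510 x 64/60 = 544 minutes (drift: 34 minutes ahead).
Shown time: 3:45 + 544 minutes = 12:49.

Final answer: 12:49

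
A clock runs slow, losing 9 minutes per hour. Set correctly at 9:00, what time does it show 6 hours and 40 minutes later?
For every 60 true minutes, the faulty clock advances 60 - 9 = 51 minutes.
True elapsed: 6 hours and 40 minutes = 400 minutes.
Faulty clock advances: 400 x 51/60 = 340 minutes (drift: 60 minutes behind).
Shown time: 9:00 + 340 minutes = 2:40.

Final answer: 2:40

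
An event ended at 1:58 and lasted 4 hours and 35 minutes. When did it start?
Starting time: 1:58 = 118 total minutes past 12:00
Subtracting: 4 hours and 35 minutes = 275 minutes
118 - 275 = -157 (negative, add 12 hours = 720) = 563 minutes
= 9 hours and 23 minutes past 12:00 = 9:23

Final answer: 9:23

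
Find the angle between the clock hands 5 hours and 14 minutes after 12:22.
First find the time 5 hours and 14 minutes after 12:22.
Total minutes: 12 x 60 + 22 + 5 x 60 + 14 = 1056.
1056 mod 720 = 336 minutes = 5:36.
Now compute the angle at 5:36:
Hour hand: 5 x 30 + 36 x 0.5 = 168 degrees
Minute hand: 36 x 6 = 216 degrees
Difference: |168 - 216| = 48 degrees
The angle is 48 degrees

Final answer: 48 degrees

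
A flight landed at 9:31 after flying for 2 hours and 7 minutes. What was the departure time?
Starting time: 9:31 = 571 total minutes past 12:00
Subtracting: 2 hours and 7 minutes = 127 minutes
571 - 127 = 444 minutes
= 7 hours and 24 minutes past 12:00 = 7:24

Final answer: 7:24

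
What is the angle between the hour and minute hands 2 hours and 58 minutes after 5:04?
First find the time 2 hours and 58 minutes after 5:04.
Total minutes: 5 x 60 + 4 + 2 x 60 + 58 = 482.
482 mod 720 = 482 minutes = 8:02.
Now compute the angle at 8:02:
Hour hand: 8 x 30 + 2 x 0.5 = 241 degrees
Minute hand: 2 x 6 = 12 degrees
Difference: |241 - 12| = 229 degrees
Smaller angle: 360 - 229 = 131 degrees

Final answer: 131 degrees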